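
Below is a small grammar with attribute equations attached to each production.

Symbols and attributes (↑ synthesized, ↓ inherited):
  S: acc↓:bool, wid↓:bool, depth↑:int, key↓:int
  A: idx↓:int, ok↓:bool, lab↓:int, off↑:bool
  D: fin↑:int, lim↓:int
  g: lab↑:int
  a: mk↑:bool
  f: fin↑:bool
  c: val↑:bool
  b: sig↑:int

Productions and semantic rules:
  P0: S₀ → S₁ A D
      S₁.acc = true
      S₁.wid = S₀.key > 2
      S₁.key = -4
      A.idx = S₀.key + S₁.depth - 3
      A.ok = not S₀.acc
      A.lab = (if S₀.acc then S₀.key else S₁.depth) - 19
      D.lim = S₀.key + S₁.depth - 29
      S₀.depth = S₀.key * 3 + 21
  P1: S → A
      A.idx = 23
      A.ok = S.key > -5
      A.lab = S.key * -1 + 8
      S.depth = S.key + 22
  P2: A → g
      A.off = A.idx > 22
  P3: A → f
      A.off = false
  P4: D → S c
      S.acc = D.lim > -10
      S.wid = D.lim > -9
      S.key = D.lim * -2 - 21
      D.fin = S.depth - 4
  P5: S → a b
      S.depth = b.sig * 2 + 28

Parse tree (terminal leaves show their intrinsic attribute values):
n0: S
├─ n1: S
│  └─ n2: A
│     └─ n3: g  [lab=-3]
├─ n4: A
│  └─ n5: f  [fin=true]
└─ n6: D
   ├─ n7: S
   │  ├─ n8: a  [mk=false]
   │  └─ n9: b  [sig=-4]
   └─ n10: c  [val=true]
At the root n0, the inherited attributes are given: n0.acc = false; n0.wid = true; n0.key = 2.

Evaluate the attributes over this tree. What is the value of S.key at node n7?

1. n0.acc = false  [given at root]
2. n0.wid = true  [given at root]
3. n0.key = 2  [given at root]
4. n1.acc = true  [true]
5. n1.wid = false  [S₀.key > 2]
6. n1.key = -4  [-4]
7. n2.idx = 23  [23]
8. n2.ok = true  [S.key > -5]
9. n2.lab = 12  [S.key * -1 + 8]
10. n3.lab = -3  [terminal]
11. n2.off = true  [A.idx > 22]
12. n1.depth = 18  [S.key + 22]
13. n4.idx = 17  [S₀.key + S₁.depth - 3]
14. n4.ok = true  [not S₀.acc]
15. n4.lab = -1  [(if S₀.acc then S₀.key else S₁.depth) - 19]
16. n5.fin = true  [terminal]
17. n4.off = false  [false]
18. n6.lim = -9  [S₀.key + S₁.depth - 29]
19. n7.acc = true  [D.lim > -10]
20. n7.wid = false  [D.lim > -9]
21. n7.key = -3  [D.lim * -2 - 21]
22. n8.mk = false  [terminal]
23. n9.sig = -4  [terminal]
24. n7.depth = 20  [b.sig * 2 + 28]
25. n10.val = true  [terminal]
26. n6.fin = 16  [S.depth - 4]
27. n0.depth = 27  [S₀.key * 3 + 21]

-3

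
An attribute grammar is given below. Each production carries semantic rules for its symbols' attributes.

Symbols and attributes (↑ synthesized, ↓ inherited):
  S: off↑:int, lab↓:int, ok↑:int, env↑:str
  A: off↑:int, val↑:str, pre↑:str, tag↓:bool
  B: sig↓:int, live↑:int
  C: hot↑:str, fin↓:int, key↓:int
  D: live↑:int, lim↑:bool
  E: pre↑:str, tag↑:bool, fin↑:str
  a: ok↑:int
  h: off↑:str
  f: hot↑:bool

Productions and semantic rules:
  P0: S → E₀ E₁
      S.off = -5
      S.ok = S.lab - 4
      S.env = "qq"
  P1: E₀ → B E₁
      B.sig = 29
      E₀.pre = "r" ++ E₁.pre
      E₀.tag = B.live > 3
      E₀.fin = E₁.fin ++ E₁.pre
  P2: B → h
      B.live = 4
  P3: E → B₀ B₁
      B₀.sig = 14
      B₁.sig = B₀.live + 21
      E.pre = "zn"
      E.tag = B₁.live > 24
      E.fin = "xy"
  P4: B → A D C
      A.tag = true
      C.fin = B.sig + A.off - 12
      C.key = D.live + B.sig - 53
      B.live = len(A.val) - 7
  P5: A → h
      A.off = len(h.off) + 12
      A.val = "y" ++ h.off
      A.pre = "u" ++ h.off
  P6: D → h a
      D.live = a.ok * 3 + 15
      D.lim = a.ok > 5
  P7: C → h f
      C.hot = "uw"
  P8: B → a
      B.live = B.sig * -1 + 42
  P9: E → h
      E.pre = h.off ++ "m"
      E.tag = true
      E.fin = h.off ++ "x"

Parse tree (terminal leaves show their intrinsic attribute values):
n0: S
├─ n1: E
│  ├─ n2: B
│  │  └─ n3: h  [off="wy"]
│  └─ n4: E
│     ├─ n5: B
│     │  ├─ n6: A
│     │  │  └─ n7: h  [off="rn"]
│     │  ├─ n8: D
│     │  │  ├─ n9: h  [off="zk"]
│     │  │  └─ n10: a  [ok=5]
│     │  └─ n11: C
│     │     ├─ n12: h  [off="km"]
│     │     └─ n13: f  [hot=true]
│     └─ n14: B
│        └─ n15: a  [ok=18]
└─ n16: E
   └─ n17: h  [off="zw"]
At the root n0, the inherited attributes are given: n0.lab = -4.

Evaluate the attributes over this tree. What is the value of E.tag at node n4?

1. n0.lab = -4  [given at root]
2. n2.sig = 29  [29]
3. n3.off = "wy"  [terminal]
4. n2.live = 4  [4]
5. n5.sig = 14  [14]
6. n6.tag = true  [true]
7. n7.off = "rn"  [terminal]
8. n6.off = 14  [len(h.off) + 12]
9. n6.val = "yrn"  ["y" ++ h.off]
10. n6.pre = "urn"  ["u" ++ h.off]
11. n9.off = "zk"  [terminal]
12. n10.ok = 5  [terminal]
13. n8.live = 30  [a.ok * 3 + 15]
14. n8.lim = false  [a.ok > 5]
15. n11.fin = 16  [B.sig + A.off - 12]
16. n11.key = -9  [D.live + B.sig - 53]
17. n12.off = "km"  [terminal]
18. n13.hot = true  [terminal]
19. n11.hot = "uw"  ["uw"]
20. n5.live = -4  [len(A.val) - 7]
21. n14.sig = 17  [B₀.live + 21]
22. n15.ok = 18  [terminal]
23. n14.live = 25  [B.sig * -1 + 42]
24. n4.pre = "zn"  ["zn"]
25. n4.tag = true  [B₁.live > 24]
26. n4.fin = "xy"  ["xy"]
27. n1.pre = "rzn"  ["r" ++ E₁.pre]
28. n1.tag = true  [B.live > 3]
29. n1.fin = "xyzn"  [E₁.fin ++ E₁.pre]
30. n17.off = "zw"  [terminal]
31. n16.pre = "zwm"  [h.off ++ "m"]
32. n16.tag = true  [true]
33. n16.fin = "zwx"  [h.off ++ "x"]
34. n0.off = -5  [-5]
35. n0.ok = -8  [S.lab - 4]
36. n0.env = "qq"  ["qq"]

true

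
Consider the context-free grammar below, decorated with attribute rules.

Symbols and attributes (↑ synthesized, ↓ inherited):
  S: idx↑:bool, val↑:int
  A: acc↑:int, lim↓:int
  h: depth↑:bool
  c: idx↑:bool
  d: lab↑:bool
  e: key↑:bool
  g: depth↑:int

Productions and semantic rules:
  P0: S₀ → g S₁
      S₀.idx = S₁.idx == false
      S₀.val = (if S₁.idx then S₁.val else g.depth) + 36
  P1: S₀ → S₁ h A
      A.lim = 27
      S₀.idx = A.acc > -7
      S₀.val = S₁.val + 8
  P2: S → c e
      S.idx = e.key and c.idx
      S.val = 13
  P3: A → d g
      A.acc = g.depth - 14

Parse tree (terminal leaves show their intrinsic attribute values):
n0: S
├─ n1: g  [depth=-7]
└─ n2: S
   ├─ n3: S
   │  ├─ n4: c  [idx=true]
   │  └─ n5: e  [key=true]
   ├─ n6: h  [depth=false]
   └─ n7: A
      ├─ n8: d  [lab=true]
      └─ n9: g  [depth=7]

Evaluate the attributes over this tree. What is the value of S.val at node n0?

29

1. n1.depth = -7  [terminal]
2. n4.idx = true  [terminal]
3. n5.key = true  [terminal]
4. n3.idx = true  [e.key and c.idx]
5. n3.val = 13  [13]
6. n6.depth = false  [terminal]
7. n7.lim = 27  [27]
8. n8.lab = true  [terminal]
9. n9.depth = 7  [terminal]
10. n7.acc = -7  [g.depth - 14]
11. n2.idx = false  [A.acc > -7]
12. n2.val = 21  [S₁.val + 8]
13. n0.idx = true  [S₁.idx == false]
14. n0.val = 29  [(if S₁.idx then S₁.val else g.depth) + 36]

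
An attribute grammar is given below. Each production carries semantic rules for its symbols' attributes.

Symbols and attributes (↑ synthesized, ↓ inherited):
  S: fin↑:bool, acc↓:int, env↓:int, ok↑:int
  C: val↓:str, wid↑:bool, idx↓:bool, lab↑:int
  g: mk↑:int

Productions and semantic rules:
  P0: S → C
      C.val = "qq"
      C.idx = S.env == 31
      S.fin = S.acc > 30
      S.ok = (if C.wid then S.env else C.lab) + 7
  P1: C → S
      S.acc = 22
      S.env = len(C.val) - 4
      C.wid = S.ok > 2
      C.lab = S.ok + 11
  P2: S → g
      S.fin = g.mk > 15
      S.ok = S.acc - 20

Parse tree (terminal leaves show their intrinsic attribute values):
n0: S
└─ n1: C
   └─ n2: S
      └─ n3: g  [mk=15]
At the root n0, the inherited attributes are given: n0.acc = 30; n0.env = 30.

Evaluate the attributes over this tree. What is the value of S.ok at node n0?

1. n0.acc = 30  [given at root]
2. n0.env = 30  [given at root]
3. n1.val = "qq"  ["qq"]
4. n1.idx = false  [S.env == 31]
5. n2.acc = 22  [22]
6. n2.env = -2  [len(C.val) - 4]
7. n3.mk = 15  [terminal]
8. n2.fin = false  [g.mk > 15]
9. n2.ok = 2  [S.acc - 20]
10. n1.wid = false  [S.ok > 2]
11. n1.lab = 13  [S.ok + 11]
12. n0.fin = false  [S.acc > 30]
13. n0.ok = 20  [(if C.wid then S.env else C.lab) + 7]

20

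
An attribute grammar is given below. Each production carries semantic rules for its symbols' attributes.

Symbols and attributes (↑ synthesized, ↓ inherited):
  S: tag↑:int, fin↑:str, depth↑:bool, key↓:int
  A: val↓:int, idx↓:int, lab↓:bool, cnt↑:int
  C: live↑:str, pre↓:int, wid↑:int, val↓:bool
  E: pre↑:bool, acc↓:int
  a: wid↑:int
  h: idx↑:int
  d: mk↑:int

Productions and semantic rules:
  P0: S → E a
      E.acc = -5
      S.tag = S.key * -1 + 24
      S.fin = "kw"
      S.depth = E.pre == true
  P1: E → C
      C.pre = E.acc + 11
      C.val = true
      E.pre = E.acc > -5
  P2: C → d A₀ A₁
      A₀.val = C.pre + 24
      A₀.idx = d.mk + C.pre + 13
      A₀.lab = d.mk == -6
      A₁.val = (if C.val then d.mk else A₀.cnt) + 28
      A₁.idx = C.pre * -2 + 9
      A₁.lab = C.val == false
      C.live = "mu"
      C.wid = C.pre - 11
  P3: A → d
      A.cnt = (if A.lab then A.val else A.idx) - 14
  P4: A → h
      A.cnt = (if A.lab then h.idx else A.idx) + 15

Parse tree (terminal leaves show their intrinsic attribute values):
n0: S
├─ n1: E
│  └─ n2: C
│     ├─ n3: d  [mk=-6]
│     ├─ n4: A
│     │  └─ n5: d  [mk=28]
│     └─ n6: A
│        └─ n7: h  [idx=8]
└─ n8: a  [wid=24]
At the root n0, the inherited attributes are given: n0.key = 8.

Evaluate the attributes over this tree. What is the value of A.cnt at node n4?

16

1. n0.key = 8  [given at root]
2. n1.acc = -5  [-5]
3. n2.pre = 6  [E.acc + 11]
4. n2.val = true  [true]
5. n3.mk = -6  [terminal]
6. n4.val = 30  [C.pre + 24]
7. n4.idx = 13  [d.mk + C.pre + 13]
8. n4.lab = true  [d.mk == -6]
9. n5.mk = 28  [terminal]
10. n4.cnt = 16  [(if A.lab then A.val else A.idx) - 14]
11. n6.val = 22  [(if C.val then d.mk else A₀.cnt) + 28]
12. n6.idx = -3  [C.pre * -2 + 9]
13. n6.lab = false  [C.val == false]
14. n7.idx = 8  [terminal]
15. n6.cnt = 12  [(if A.lab then h.idx else A.idx) + 15]
16. n2.live = "mu"  ["mu"]
17. n2.wid = -5  [C.pre - 11]
18. n1.pre = false  [E.acc > -5]
19. n8.wid = 24  [terminal]
20. n0.tag = 16  [S.key * -1 + 24]
21. n0.fin = "kw"  ["kw"]
22. n0.depth = false  [E.pre == true]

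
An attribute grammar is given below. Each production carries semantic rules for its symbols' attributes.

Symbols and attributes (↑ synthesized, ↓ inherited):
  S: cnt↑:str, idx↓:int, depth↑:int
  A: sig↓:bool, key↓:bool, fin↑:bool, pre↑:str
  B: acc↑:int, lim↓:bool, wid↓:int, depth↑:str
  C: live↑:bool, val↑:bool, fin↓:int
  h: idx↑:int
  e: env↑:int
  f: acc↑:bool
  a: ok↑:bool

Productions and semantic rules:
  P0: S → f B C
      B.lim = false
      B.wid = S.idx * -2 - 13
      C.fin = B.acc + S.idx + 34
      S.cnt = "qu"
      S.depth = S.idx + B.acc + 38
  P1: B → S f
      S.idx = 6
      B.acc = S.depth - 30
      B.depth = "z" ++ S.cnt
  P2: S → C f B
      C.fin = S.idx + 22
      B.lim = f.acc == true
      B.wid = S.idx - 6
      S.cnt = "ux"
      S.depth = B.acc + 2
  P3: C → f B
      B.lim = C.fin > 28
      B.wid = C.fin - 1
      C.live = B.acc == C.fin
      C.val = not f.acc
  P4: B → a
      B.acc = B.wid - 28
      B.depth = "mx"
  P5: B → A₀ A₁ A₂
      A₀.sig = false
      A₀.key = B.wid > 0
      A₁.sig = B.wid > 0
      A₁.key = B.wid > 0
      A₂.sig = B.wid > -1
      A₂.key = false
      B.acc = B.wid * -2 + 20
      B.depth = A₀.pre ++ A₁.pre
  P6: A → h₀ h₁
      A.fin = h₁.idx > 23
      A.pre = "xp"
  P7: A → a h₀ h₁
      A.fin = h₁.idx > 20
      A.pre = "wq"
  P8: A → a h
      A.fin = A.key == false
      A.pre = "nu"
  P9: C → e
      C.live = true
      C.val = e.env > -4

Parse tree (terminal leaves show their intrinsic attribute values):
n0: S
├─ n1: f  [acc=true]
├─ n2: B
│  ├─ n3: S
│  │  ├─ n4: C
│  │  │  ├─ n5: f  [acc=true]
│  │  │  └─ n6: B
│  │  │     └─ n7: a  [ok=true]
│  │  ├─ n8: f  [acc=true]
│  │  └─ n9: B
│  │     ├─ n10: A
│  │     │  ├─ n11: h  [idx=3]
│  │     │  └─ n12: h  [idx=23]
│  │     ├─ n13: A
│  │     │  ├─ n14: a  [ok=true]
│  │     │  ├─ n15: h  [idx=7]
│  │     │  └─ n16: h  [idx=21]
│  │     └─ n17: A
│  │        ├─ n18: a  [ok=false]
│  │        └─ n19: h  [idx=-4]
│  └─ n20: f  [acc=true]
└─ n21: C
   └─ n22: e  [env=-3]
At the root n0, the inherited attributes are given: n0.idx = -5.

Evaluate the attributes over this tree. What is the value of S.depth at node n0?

1. n0.idx = -5  [given at root]
2. n1.acc = true  [terminal]
3. n2.lim = false  [false]
4. n2.wid = -3  [S.idx * -2 - 13]
5. n3.idx = 6  [6]
6. n4.fin = 28  [S.idx + 22]
7. n5.acc = true  [terminal]
8. n6.lim = false  [C.fin > 28]
9. n6.wid = 27  [C.fin - 1]
10. n7.ok = true  [terminal]
11. n6.acc = -1  [B.wid - 28]
12. n6.depth = "mx"  ["mx"]
13. n4.live = false  [B.acc == C.fin]
14. n4.val = false  [not f.acc]
15. n8.acc = true  [terminal]
16. n9.lim = true  [f.acc == true]
17. n9.wid = 0  [S.idx - 6]
18. n10.sig = false  [false]
19. n10.key = false  [B.wid > 0]
20. n11.idx = 3  [terminal]
21. n12.idx = 23  [terminal]
22. n10.fin = false  [h₁.idx > 23]
23. n10.pre = "xp"  ["xp"]
24. n13.sig = false  [B.wid > 0]
25. n13.key = false  [B.wid > 0]
26. n14.ok = true  [terminal]
27. n15.idx = 7  [terminal]
28. n16.idx = 21  [terminal]
29. n13.fin = true  [h₁.idx > 20]
30. n13.pre = "wq"  ["wq"]
31. n17.sig = true  [B.wid > -1]
32. n17.key = false  [false]
33. n18.ok = false  [terminal]
34. n19.idx = -4  [terminal]
35. n17.fin = true  [A.key == false]
36. n17.pre = "nu"  ["nu"]
37. n9.acc = 20  [B.wid * -2 + 20]
38. n9.depth = "xpwq"  [A₀.pre ++ A₁.pre]
39. n3.cnt = "ux"  ["ux"]
40. n3.depth = 22  [B.acc + 2]
41. n20.acc = true  [terminal]
42. n2.acc = -8  [S.depth - 30]
43. n2.depth = "zux"  ["z" ++ S.cnt]
44. n21.fin = 21  [B.acc + S.idx + 34]
45. n22.env = -3  [terminal]
46. n21.live = true  [true]
47. n21.val = true  [e.env > -4]
48. n0.cnt = "qu"  ["qu"]
49. n0.depth = 25  [S.idx + B.acc + 38]

25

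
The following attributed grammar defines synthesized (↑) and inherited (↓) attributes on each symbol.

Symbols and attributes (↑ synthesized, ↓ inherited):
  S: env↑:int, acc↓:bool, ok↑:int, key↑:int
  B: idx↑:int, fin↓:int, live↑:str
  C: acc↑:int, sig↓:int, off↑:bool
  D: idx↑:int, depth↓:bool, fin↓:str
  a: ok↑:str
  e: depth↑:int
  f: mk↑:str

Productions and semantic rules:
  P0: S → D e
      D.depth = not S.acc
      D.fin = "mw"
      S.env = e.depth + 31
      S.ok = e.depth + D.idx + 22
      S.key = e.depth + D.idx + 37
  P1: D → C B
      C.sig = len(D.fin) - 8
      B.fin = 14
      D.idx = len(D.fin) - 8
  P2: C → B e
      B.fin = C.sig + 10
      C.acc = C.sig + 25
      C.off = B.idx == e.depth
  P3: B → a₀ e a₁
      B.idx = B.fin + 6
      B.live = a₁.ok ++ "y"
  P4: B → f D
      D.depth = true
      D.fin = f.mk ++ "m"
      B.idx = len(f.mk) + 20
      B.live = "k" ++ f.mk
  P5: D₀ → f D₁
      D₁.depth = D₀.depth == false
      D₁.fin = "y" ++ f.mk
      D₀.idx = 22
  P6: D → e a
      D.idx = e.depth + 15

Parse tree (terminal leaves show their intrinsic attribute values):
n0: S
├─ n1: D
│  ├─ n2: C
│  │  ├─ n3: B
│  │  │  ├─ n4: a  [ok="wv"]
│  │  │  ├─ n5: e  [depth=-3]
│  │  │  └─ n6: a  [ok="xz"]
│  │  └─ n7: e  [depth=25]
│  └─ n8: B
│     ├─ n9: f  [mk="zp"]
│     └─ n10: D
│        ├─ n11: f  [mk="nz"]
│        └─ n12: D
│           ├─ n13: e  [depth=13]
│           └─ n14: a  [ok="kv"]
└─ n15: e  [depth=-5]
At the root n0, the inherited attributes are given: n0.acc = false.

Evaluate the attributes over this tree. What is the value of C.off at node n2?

1. n0.acc = false  [given at root]
2. n1.depth = true  [not S.acc]
3. n1.fin = "mw"  ["mw"]
4. n2.sig = -6  [len(D.fin) - 8]
5. n3.fin = 4  [C.sig + 10]
6. n4.ok = "wv"  [terminal]
7. n5.depth = -3  [terminal]
8. n6.ok = "xz"  [terminal]
9. n3.idx = 10  [B.fin + 6]
10. n3.live = "xzy"  [a₁.ok ++ "y"]
11. n7.depth = 25  [terminal]
12. n2.acc = 19  [C.sig + 25]
13. n2.off = false  [B.idx == e.depth]
14. n8.fin = 14  [14]
15. n9.mk = "zp"  [terminal]
16. n10.depth = true  [true]
17. n10.fin = "zpm"  [f.mk ++ "m"]
18. n11.mk = "nz"  [terminal]
19. n12.depth = false  [D₀.depth == false]
20. n12.fin = "ynz"  ["y" ++ f.mk]
21. n13.depth = 13  [terminal]
22. n14.ok = "kv"  [terminal]
23. n12.idx = 28  [e.depth + 15]
24. n10.idx = 22  [22]
25. n8.idx = 22  [len(f.mk) + 20]
26. n8.live = "kzp"  ["k" ++ f.mk]
27. n1.idx = -6  [len(D.fin) - 8]
28. n15.depth = -5  [terminal]
29. n0.env = 26  [e.depth + 31]
30. n0.ok = 11  [e.depth + D.idx + 22]
31. n0.key = 26  [e.depth + D.idx + 37]

false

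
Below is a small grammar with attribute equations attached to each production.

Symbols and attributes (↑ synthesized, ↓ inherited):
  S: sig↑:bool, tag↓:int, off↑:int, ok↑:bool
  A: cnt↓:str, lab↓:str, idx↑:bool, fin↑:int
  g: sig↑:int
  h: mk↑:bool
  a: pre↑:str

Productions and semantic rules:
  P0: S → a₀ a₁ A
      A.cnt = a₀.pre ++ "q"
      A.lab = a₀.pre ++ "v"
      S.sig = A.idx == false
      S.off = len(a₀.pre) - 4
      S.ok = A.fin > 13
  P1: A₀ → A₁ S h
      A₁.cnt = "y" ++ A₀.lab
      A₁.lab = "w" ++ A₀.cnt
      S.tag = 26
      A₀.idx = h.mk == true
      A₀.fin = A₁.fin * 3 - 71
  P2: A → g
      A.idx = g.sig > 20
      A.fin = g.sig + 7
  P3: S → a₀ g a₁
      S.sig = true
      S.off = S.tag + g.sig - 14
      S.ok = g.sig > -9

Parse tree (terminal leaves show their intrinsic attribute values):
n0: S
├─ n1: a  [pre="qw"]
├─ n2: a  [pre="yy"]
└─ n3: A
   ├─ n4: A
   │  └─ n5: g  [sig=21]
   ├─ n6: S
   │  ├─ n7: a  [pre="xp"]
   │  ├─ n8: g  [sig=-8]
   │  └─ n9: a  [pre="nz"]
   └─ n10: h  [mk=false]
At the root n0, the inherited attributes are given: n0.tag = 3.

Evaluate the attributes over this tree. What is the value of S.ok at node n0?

1. n0.tag = 3  [given at root]
2. n1.pre = "qw"  [terminal]
3. n2.pre = "yy"  [terminal]
4. n3.cnt = "qwq"  [a₀.pre ++ "q"]
5. n3.lab = "qwv"  [a₀.pre ++ "v"]
6. n4.cnt = "yqwv"  ["y" ++ A₀.lab]
7. n4.lab = "wqwq"  ["w" ++ A₀.cnt]
8. n5.sig = 21  [terminal]
9. n4.idx = true  [g.sig > 20]
10. n4.fin = 28  [g.sig + 7]
11. n6.tag = 26  [26]
12. n7.pre = "xp"  [terminal]
13. n8.sig = -8  [terminal]
14. n9.pre = "nz"  [terminal]
15. n6.sig = true  [true]
16. n6.off = 4  [S.tag + g.sig - 14]
17. n6.ok = true  [g.sig > -9]
18. n10.mk = false  [terminal]
19. n3.idx = false  [h.mk == true]
20. n3.fin = 13  [A₁.fin * 3 - 71]
21. n0.sig = true  [A.idx == false]
22. n0.off = -2  [len(a₀.pre) - 4]
23. n0.ok = false  [A.fin > 13]

false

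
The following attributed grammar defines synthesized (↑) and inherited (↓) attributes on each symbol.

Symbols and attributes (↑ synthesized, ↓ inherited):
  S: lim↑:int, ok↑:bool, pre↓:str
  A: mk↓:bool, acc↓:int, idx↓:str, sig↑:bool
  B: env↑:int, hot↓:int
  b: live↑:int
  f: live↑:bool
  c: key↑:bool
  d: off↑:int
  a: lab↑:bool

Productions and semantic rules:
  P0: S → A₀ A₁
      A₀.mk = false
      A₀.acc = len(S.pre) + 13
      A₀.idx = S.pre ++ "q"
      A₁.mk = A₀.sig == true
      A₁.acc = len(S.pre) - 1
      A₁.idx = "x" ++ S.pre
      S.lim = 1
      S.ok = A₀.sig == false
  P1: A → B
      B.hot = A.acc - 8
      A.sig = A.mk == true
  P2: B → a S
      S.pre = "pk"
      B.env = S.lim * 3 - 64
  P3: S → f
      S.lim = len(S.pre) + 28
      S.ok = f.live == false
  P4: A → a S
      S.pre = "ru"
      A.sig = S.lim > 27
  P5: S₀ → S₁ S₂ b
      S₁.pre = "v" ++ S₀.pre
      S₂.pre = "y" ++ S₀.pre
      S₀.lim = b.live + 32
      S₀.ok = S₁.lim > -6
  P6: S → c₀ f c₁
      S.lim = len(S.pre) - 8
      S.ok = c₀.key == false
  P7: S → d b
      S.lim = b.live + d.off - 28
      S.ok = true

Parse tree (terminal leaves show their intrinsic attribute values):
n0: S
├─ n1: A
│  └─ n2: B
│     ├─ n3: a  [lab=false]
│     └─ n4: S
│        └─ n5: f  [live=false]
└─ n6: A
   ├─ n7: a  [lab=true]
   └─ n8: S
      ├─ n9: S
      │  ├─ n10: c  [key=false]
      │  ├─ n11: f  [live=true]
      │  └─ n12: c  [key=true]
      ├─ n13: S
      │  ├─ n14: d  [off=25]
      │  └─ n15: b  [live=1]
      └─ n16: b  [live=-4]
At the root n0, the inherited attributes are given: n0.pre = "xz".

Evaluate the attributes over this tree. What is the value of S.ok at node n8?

true

1. n0.pre = "xz"  [given at root]
2. n1.mk = false  [false]
3. n1.acc = 15  [len(S.pre) + 13]
4. n1.idx = "xzq"  [S.pre ++ "q"]
5. n2.hot = 7  [A.acc - 8]
6. n3.lab = false  [terminal]
7. n4.pre = "pk"  ["pk"]
8. n5.live = false  [terminal]
9. n4.lim = 30  [len(S.pre) + 28]
10. n4.ok = true  [f.live == false]
11. n2.env = 26  [S.lim * 3 - 64]
12. n1.sig = false  [A.mk == true]
13. n6.mk = false  [A₀.sig == true]
14. n6.acc = 1  [len(S.pre) - 1]
15. n6.idx = "xxz"  ["x" ++ S.pre]
16. n7.lab = true  [terminal]
17. n8.pre = "ru"  ["ru"]
18. n9.pre = "vru"  ["v" ++ S₀.pre]
19. n10.key = false  [terminal]
20. n11.live = true  [terminal]
21. n12.key = true  [terminal]
22. n9.lim = -5  [len(S.pre) - 8]
23. n9.ok = true  [c₀.key == false]
24. n13.pre = "yru"  ["y" ++ S₀.pre]
25. n14.off = 25  [terminal]
26. n15.live = 1  [terminal]
27. n13.lim = -2  [b.live + d.off - 28]
28. n13.ok = true  [true]
29. n16.live = -4  [terminal]
30. n8.lim = 28  [b.live + 32]
31. n8.ok = true  [S₁.lim > -6]
32. n6.sig = true  [S.lim > 27]
33. n0.lim = 1  [1]
34. n0.ok = true  [A₀.sig == false]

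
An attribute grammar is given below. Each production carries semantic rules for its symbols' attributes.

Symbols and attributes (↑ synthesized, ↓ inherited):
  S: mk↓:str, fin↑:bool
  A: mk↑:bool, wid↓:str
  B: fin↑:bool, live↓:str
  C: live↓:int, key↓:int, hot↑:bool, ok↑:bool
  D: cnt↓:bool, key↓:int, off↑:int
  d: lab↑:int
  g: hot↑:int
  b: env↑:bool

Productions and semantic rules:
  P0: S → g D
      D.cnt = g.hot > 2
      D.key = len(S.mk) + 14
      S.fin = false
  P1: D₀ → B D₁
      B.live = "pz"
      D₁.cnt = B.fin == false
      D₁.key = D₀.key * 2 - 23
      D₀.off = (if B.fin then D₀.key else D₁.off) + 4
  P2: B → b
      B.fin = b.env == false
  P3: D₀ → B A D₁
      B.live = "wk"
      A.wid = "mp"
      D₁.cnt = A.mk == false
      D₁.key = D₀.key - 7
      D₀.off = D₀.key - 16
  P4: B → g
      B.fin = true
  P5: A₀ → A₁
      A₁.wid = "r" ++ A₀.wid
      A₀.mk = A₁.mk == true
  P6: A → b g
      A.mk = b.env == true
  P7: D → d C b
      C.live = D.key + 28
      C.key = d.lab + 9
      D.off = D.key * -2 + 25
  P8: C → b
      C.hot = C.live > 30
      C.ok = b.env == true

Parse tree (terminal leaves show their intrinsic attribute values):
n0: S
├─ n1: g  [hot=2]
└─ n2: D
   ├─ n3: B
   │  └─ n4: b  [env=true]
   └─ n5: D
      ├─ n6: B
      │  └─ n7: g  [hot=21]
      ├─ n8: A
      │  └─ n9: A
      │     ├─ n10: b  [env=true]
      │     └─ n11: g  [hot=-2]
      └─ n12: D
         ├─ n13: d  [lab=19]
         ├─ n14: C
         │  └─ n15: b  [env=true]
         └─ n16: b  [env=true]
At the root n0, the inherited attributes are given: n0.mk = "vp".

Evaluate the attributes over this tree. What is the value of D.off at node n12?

21

1. n0.mk = "vp"  [given at root]
2. n1.hot = 2  [terminal]
3. n2.cnt = false  [g.hot > 2]
4. n2.key = 16  [len(S.mk) + 14]
5. n3.live = "pz"  ["pz"]
6. n4.env = true  [terminal]
7. n3.fin = false  [b.env == false]
8. n5.cnt = true  [B.fin == false]
9. n5.key = 9  [D₀.key * 2 - 23]
10. n6.live = "wk"  ["wk"]
11. n7.hot = 21  [terminal]
12. n6.fin = true  [true]
13. n8.wid = "mp"  ["mp"]
14. n9.wid = "rmp"  ["r" ++ A₀.wid]
15. n10.env = true  [terminal]
16. n11.hot = -2  [terminal]
17. n9.mk = true  [b.env == true]
18. n8.mk = true  [A₁.mk == true]
19. n12.cnt = false  [A.mk == false]
20. n12.key = 2  [D₀.key - 7]
21. n13.lab = 19  [terminal]
22. n14.live = 30  [D.key + 28]
23. n14.key = 28  [d.lab + 9]
24. n15.env = true  [terminal]
25. n14.hot = false  [C.live > 30]
26. n14.ok = true  [b.env == true]
27. n16.env = true  [terminal]
28. n12.off = 21  [D.key * -2 + 25]
29. n5.off = -7  [D₀.key - 16]
30. n2.off = -3  [(if B.fin then D₀.key else D₁.off) + 4]
31. n0.fin = false  [false]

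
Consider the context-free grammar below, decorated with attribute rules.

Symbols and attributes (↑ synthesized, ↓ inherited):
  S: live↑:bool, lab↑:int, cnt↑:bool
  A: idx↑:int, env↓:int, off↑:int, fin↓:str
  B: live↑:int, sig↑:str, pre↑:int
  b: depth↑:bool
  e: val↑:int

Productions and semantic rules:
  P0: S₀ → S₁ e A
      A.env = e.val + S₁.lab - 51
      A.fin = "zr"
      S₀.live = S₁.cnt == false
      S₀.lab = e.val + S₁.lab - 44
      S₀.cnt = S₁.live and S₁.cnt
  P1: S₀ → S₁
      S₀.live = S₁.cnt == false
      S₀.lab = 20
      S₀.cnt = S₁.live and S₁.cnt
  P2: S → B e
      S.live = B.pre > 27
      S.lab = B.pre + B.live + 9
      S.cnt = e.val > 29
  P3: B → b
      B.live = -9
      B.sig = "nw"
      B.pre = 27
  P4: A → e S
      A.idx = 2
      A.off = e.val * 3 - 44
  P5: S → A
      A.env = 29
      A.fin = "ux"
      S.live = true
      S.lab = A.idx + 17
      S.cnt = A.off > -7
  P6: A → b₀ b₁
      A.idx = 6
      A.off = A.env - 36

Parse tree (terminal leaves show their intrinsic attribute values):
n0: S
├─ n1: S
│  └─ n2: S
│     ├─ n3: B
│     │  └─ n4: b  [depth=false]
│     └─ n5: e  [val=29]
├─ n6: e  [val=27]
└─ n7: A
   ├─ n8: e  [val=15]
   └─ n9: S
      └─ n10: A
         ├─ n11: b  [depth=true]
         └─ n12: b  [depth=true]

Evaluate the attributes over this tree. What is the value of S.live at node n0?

true

1. n4.depth = false  [terminal]
2. n3.live = -9  [-9]
3. n3.sig = "nw"  ["nw"]
4. n3.pre = 27  [27]
5. n5.val = 29  [terminal]
6. n2.live = false  [B.pre > 27]
7. n2.lab = 27  [B.pre + B.live + 9]
8. n2.cnt = false  [e.val > 29]
9. n1.live = true  [S₁.cnt == false]
10. n1.lab = 20  [20]
11. n1.cnt = false  [S₁.live and S₁.cnt]
12. n6.val = 27  [terminal]
13. n7.env = -4  [e.val + S₁.lab - 51]
14. n7.fin = "zr"  ["zr"]
15. n8.val = 15  [terminal]
16. n10.env = 29  [29]
17. n10.fin = "ux"  ["ux"]
18. n11.depth = true  [terminal]
19. n12.depth = true  [terminal]
20. n10.idx = 6  [6]
21. n10.off = -7  [A.env - 36]
22. n9.live = true  [true]
23. n9.lab = 23  [A.idx + 17]
24. n9.cnt = false  [A.off > -7]
25. n7.idx = 2  [2]
26. n7.off = 1  [e.val * 3 - 44]
27. n0.live = true  [S₁.cnt == false]
28. n0.lab = 3  [e.val + S₁.lab - 44]
29. n0.cnt = false  [S₁.live and S₁.cnt]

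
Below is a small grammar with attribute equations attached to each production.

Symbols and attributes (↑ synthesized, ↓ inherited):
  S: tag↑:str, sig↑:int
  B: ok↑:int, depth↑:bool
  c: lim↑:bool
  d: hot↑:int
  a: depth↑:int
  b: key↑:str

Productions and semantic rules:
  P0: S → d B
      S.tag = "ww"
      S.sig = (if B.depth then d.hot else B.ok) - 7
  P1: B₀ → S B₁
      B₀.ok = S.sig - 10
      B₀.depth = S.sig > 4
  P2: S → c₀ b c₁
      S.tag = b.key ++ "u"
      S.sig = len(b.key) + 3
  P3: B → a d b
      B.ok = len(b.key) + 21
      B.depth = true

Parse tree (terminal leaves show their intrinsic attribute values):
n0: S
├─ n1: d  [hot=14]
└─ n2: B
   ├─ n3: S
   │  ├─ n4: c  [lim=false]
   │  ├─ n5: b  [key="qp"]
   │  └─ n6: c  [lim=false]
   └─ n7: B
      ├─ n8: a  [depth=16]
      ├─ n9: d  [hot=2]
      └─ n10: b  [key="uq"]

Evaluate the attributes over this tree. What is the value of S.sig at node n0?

1. n1.hot = 14  [terminal]
2. n4.lim = false  [terminal]
3. n5.key = "qp"  [terminal]
4. n6.lim = false  [terminal]
5. n3.tag = "qpu"  [b.key ++ "u"]
6. n3.sig = 5  [len(b.key) + 3]
7. n8.depth = 16  [terminal]
8. n9.hot = 2  [terminal]
9. n10.key = "uq"  [terminal]
10. n7.ok = 23  [len(b.key) + 21]
11. n7.depth = true  [true]
12. n2.ok = -5  [S.sig - 10]
13. n2.depth = true  [S.sig > 4]
14. n0.tag = "ww"  ["ww"]
15. n0.sig = 7  [(if B.depth then d.hot else B.ok) - 7]

7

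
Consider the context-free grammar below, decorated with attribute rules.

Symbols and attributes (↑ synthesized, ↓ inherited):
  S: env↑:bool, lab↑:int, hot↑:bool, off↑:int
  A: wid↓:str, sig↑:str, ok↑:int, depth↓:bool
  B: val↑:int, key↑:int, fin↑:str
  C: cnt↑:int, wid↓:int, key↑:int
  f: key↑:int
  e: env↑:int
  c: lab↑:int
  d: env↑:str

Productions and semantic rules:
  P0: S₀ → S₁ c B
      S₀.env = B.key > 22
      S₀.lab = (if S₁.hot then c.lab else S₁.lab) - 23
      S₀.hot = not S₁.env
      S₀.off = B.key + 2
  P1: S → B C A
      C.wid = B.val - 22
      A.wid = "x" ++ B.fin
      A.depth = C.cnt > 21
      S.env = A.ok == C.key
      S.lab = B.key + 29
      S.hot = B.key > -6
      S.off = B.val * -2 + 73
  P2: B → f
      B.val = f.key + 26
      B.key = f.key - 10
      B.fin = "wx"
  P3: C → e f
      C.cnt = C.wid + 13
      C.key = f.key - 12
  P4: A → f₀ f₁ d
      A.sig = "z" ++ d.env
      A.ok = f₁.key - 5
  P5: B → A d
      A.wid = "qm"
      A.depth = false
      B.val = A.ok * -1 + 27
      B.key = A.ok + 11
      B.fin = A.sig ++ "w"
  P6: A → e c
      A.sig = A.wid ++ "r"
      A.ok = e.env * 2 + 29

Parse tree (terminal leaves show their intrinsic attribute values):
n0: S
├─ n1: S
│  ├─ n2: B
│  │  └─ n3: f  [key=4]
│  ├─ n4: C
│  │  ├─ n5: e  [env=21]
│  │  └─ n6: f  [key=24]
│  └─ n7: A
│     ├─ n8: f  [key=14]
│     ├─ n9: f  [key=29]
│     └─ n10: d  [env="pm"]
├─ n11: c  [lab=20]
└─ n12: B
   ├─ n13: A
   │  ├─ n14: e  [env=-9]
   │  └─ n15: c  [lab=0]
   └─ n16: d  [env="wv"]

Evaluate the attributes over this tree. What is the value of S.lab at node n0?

0

1. n3.key = 4  [terminal]
2. n2.val = 30  [f.key + 26]
3. n2.key = -6  [f.key - 10]
4. n2.fin = "wx"  ["wx"]
5. n4.wid = 8  [B.val - 22]
6. n5.env = 21  [terminal]
7. n6.key = 24  [terminal]
8. n4.cnt = 21  [C.wid + 13]
9. n4.key = 12  [f.key - 12]
10. n7.wid = "xwx"  ["x" ++ B.fin]
11. n7.depth = false  [C.cnt > 21]
12. n8.key = 14  [terminal]
13. n9.key = 29  [terminal]
14. n10.env = "pm"  [terminal]
15. n7.sig = "zpm"  ["z" ++ d.env]
16. n7.ok = 24  [f₁.key - 5]
17. n1.env = false  [A.ok == C.key]
18. n1.lab = 23  [B.key + 29]
19. n1.hot = false  [B.key > -6]
20. n1.off = 13  [B.val * -2 + 73]
21. n11.lab = 20  [terminal]
22. n13.wid = "qm"  ["qm"]
23. n13.depth = false  [false]
24. n14.env = -9  [terminal]
25. n15.lab = 0  [terminal]
26. n13.sig = "qmr"  [A.wid ++ "r"]
27. n13.ok = 11  [e.env * 2 + 29]
28. n16.env = "wv"  [terminal]
29. n12.val = 16  [A.ok * -1 + 27]
30. n12.key = 22  [A.ok + 11]
31. n12.fin = "qmrw"  [A.sig ++ "w"]
32. n0.env = false  [B.key > 22]
33. n0.lab = 0  [(if S₁.hot then c.lab else S₁.lab) - 23]
34. n0.hot = true  [not S₁.env]
35. n0.off = 24  [B.key + 2]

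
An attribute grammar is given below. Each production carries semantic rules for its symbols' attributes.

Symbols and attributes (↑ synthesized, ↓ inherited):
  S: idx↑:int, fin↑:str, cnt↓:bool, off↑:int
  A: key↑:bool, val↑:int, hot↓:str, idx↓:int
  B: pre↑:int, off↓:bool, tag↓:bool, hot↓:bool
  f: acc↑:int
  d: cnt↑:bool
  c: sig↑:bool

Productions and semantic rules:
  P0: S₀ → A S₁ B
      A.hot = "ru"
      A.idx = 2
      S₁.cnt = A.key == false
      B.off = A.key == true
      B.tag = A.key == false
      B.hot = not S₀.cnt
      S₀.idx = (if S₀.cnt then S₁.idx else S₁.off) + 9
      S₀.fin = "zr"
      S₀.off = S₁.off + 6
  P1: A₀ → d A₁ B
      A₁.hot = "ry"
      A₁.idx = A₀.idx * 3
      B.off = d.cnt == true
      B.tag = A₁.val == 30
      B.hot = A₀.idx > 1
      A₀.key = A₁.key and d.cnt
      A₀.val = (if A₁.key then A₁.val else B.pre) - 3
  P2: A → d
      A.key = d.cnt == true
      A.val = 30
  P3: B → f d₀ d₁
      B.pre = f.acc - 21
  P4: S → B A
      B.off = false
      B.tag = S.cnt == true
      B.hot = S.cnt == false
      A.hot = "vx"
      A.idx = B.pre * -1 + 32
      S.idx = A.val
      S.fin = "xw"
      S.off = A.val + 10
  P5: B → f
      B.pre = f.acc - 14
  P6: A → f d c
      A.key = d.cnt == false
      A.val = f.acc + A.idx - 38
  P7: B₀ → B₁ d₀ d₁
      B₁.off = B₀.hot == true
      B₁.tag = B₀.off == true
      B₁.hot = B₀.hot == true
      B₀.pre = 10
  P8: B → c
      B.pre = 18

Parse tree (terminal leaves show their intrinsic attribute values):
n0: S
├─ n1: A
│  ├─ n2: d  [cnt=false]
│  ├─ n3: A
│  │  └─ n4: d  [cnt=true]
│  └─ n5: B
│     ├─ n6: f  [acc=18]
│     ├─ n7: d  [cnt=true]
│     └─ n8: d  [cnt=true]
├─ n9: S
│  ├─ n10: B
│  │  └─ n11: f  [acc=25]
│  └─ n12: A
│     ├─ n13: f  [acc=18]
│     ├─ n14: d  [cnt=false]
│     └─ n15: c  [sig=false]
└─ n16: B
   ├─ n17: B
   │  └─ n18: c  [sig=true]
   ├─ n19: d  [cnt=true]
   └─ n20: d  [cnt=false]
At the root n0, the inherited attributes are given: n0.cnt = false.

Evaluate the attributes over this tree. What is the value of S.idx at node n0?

20

1. n0.cnt = false  [given at root]
2. n1.hot = "ru"  ["ru"]
3. n1.idx = 2  [2]
4. n2.cnt = false  [terminal]
5. n3.hot = "ry"  ["ry"]
6. n3.idx = 6  [A₀.idx * 3]
7. n4.cnt = true  [terminal]
8. n3.key = true  [d.cnt == true]
9. n3.val = 30  [30]
10. n5.off = false  [d.cnt == true]
11. n5.tag = true  [A₁.val == 30]
12. n5.hot = true  [A₀.idx > 1]
13. n6.acc = 18  [terminal]
14. n7.cnt = true  [terminal]
15. n8.cnt = true  [terminal]
16. n5.pre = -3  [f.acc - 21]
17. n1.key = false  [A₁.key and d.cnt]
18. n1.val = 27  [(if A₁.key then A₁.val else B.pre) - 3]
19. n9.cnt = true  [A.key == false]
20. n10.off = false  [false]
21. n10.tag = true  [S.cnt == true]
22. n10.hot = false  [S.cnt == false]
23. n11.acc = 25  [terminal]
24. n10.pre = 11  [f.acc - 14]
25. n12.hot = "vx"  ["vx"]
26. n12.idx = 21  [B.pre * -1 + 32]
27. n13.acc = 18  [terminal]
28. n14.cnt = false  [terminal]
29. n15.sig = false  [terminal]
30. n12.key = true  [d.cnt == false]
31. n12.val = 1  [f.acc + A.idx - 38]
32. n9.idx = 1  [A.val]
33. n9.fin = "xw"  ["xw"]
34. n9.off = 11  [A.val + 10]
35. n16.off = false  [A.key == true]
36. n16.tag = true  [A.key == false]
37. n16.hot = true  [not S₀.cnt]
38. n17.off = true  [B₀.hot == true]
39. n17.tag = false  [B₀.off == true]
40. n17.hot = true  [B₀.hot == true]
41. n18.sig = true  [terminal]
42. n17.pre = 18  [18]
43. n19.cnt = true  [terminal]
44. n20.cnt = false  [terminal]
45. n16.pre = 10  [10]
46. n0.idx = 20  [(if S₀.cnt then S₁.idx else S₁.off) + 9]
47. n0.fin = "zr"  ["zr"]
48. n0.off = 17  [S₁.off + 6]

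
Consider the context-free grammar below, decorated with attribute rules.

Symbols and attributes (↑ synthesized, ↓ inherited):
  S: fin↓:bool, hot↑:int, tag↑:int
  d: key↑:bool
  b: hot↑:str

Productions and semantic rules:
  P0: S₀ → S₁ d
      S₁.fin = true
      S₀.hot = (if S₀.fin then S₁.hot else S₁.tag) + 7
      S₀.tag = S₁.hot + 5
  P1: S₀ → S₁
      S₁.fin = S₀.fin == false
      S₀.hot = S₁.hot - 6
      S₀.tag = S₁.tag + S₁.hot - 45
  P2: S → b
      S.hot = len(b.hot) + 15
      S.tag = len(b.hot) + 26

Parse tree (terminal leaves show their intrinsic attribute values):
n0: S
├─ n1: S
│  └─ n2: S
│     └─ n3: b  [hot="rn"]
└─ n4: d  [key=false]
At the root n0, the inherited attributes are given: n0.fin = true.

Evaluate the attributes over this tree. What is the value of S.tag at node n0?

16

1. n0.fin = true  [given at root]
2. n1.fin = true  [true]
3. n2.fin = false  [S₀.fin == false]
4. n3.hot = "rn"  [terminal]
5. n2.hot = 17  [len(b.hot) + 15]
6. n2.tag = 28  [len(b.hot) + 26]
7. n1.hot = 11  [S₁.hot - 6]
8. n1.tag = 0  [S₁.tag + S₁.hot - 45]
9. n4.key = false  [terminal]
10. n0.hot = 18  [(if S₀.fin then S₁.hot else S₁.tag) + 7]
11. n0.tag = 16  [S₁.hot + 5]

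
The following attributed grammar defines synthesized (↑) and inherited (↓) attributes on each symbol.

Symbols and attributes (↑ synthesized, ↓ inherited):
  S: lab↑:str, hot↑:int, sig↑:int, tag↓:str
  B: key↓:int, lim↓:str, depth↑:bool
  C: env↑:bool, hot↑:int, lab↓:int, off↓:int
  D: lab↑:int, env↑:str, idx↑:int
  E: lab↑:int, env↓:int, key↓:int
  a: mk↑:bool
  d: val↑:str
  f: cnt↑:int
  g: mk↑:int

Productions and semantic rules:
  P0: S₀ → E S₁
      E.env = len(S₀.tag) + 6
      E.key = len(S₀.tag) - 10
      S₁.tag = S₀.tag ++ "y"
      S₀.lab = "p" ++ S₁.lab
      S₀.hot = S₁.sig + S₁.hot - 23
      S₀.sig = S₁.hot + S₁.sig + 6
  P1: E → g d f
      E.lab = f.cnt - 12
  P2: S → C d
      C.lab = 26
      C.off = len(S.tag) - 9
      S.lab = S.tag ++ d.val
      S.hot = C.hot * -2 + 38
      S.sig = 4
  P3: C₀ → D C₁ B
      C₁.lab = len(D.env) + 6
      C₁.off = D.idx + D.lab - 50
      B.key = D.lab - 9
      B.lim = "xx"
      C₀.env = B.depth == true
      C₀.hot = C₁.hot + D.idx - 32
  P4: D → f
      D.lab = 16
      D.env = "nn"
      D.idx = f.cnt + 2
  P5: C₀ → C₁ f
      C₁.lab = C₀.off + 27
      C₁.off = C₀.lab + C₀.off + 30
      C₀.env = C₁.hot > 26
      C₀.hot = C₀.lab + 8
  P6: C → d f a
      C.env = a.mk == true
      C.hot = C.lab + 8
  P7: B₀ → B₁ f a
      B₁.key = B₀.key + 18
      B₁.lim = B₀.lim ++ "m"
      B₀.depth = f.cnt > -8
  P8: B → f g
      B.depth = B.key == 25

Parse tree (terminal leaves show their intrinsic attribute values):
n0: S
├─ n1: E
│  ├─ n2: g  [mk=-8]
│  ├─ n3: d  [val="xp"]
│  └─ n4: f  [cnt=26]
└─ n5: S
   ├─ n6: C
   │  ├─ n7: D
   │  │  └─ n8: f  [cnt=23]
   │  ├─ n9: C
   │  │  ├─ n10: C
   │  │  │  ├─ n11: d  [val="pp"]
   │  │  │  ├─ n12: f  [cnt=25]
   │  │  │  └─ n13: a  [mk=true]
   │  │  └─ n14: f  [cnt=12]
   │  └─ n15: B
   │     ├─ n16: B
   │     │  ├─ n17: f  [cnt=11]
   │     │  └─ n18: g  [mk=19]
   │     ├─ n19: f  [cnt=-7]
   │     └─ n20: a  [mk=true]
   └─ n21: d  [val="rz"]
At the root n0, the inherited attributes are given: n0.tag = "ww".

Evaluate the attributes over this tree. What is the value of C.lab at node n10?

18

1. n0.tag = "ww"  [given at root]
2. n1.env = 8  [len(S₀.tag) + 6]
3. n1.key = -8  [len(S₀.tag) - 10]
4. n2.mk = -8  [terminal]
5. n3.val = "xp"  [terminal]
6. n4.cnt = 26  [terminal]
7. n1.lab = 14  [f.cnt - 12]
8. n5.tag = "wwy"  [S₀.tag ++ "y"]
9. n6.lab = 26  [26]
10. n6.off = -6  [len(S.tag) - 9]
11. n8.cnt = 23  [terminal]
12. n7.lab = 16  [16]
13. n7.env = "nn"  ["nn"]
14. n7.idx = 25  [f.cnt + 2]
15. n9.lab = 8  [len(D.env) + 6]
16. n9.off = -9  [D.idx + D.lab - 50]
17. n10.lab = 18  [C₀.off + 27]
18. n10.off = 29  [C₀.lab + C₀.off + 30]
19. n11.val = "pp"  [terminal]
20. n12.cnt = 25  [terminal]
21. n13.mk = true  [terminal]
22. n10.env = true  [a.mk == true]
23. n10.hot = 26  [C.lab + 8]
24. n14.cnt = 12  [terminal]
25. n9.env = false  [C₁.hot > 26]
26. n9.hot = 16  [C₀.lab + 8]
27. n15.key = 7  [D.lab - 9]
28. n15.lim = "xx"  ["xx"]
29. n16.key = 25  [B₀.key + 18]
30. n16.lim = "xxm"  [B₀.lim ++ "m"]
31. n17.cnt = 11  [terminal]
32. n18.mk = 19  [terminal]
33. n16.depth = true  [B.key == 25]
34. n19.cnt = -7  [terminal]
35. n20.mk = true  [terminal]
36. n15.depth = true  [f.cnt > -8]
37. n6.env = true  [B.depth == true]
38. n6.hot = 9  [C₁.hot + D.idx - 32]
39. n21.val = "rz"  [terminal]
40. n5.lab = "wwyrz"  [S.tag ++ d.val]
41. n5.hot = 20  [C.hot * -2 + 38]
42. n5.sig = 4  [4]
43. n0.lab = "pwwyrz"  ["p" ++ S₁.lab]
44. n0.hot = 1  [S₁.sig + S₁.hot - 23]
45. n0.sig = 30  [S₁.hot + S₁.sig + 6]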